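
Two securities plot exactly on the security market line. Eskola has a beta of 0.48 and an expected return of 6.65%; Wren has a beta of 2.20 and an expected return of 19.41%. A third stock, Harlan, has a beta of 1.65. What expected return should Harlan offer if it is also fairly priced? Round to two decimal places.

MRP (SML slope) = (19.41% − 6.65%) / (2.20 − 0.48) = 12.76% / 1.72 = 7.4186%
R_f (intercept) = 6.65% − 0.48 × 7.4186% = 3.0891%
E(R_Harlan) = R_f + β × MRP = 3.0891% + 1.65 × 7.4186% = 15.33%

15.33%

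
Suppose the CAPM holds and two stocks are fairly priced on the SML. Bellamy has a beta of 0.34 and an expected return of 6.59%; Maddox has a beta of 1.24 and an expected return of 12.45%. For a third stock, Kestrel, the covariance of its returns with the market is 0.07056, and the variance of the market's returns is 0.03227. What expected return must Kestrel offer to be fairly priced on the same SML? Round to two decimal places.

MRP = (12.45% − 6.59%) / (1.24 − 0.34) = 6.5111%
R_f = 6.59% − 0.34 × 6.5111% = 4.3762%
β_Kestrel = Cov / Var(R_m) = 0.07056 / 0.03227 = 2.1866
E(R_Kestrel) = R_f + β × MRP = 4.3762% + 2.1866 × 6.5111% = 18.61%

18.61%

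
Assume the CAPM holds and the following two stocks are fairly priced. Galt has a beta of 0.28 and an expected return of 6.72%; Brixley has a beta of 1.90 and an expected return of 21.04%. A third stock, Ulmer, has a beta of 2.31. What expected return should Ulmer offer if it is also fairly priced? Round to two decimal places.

24.66%

MRP (SML slope) = (21.04% − 6.72%) / (1.90 − 0.28) = 14.32% / 1.62 = 8.8395%
R_f (intercept) = 6.72% − 0.28 × 8.8395% = 4.2449%
E(R_Ulmer) = R_f + β × MRP = 4.2449% + 2.31 × 8.8395% = 24.66%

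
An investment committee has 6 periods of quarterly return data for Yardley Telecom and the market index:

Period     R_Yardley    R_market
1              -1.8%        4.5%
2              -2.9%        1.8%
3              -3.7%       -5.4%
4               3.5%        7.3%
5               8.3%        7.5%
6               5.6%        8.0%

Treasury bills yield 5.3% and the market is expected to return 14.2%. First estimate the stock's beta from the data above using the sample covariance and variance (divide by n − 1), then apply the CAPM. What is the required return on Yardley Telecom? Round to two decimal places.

Mean R_i = (-1.8 − 2.9 − 3.7 + 3.5 + 8.3 + 5.6) / 6 = 1.5000%
Mean R_m = (4.5 + 1.8 − 5.4 + 7.3 + 7.5 + 8.0) / 6 = 3.9500%
Σ(R_i − R̄_i)(R_m − R̄_m) = 103.7100  ⇒  Cov = 103.7100 / 5 = 20.7420
Σ(R_m − R̄_m)² = 132.5750  ⇒  Var(R_m) = 132.5750 / 5 = 26.5150
β = Cov / Var(R_m) = 20.7420 / 26.5150 = 0.7823
MRP = 14.2% − 5.3% = 8.90%
E(R) = R_f + β × MRP = 5.3% + 0.7823 × 8.9% = 12.26%

12.26%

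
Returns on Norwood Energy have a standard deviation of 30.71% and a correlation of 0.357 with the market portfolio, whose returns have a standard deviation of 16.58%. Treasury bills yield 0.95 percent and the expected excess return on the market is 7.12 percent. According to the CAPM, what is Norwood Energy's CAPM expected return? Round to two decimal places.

5.66%

β = ρ × σ_i / σ_m = 0.357 × 30.71% / 16.58% = 0.6612
E(R) = 0.95% + 0.6612 × 7.12% = 5.66%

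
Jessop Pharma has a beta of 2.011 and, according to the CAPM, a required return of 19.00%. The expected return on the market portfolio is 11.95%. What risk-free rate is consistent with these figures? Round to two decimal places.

4.98%

E(R) = R_f + β(E(R_m) − R_f) = R_f(1 − β) + β·E(R_m)
19.00% = R_f × (1 − 2.011) + 2.011 × 11.95%
19.00% = R_f × -1.011 + 24.03145%
R_f = (19.00% − 24.03145%) / -1.011 = 4.98%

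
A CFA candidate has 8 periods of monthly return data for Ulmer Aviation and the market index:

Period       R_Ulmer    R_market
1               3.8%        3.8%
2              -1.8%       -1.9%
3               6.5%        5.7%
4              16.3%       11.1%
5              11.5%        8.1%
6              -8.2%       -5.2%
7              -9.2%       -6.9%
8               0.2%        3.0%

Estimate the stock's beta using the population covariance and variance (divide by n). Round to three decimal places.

Mean R_i = (3.8 − 1.8 + 6.5 + 16.3 + 11.5 − 8.2 − 9.2 + 0.2) / 8 = 2.3875%
Mean R_m = (3.8 − 1.9 + 5.7 + 11.1 + 8.1 − 5.2 − 6.9 + 3.0) / 8 = 2.2125%
Σ(R_i − R̄_i)(R_m − R̄_m) = 393.4513  ⇒  Cov = 393.4513 / 8 = 49.1814
Σ(R_m − R̄_m)² = 283.8488  ⇒  Var(R_m) = 283.8488 / 8 = 35.4811
β = Cov / Var(R_m) = 49.1814 / 35.4811 = 1.3861

1.386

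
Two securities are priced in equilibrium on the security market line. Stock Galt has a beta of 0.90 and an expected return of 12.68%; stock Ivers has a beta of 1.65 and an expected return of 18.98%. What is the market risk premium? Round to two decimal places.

8.40%

Both satisfy E(R) = R_f + β·MRP, so the slope of the SML is
MRP = (18.98% − 12.68%) / (1.65 − 0.90) = 6.30% / 0.75 = 8.4000%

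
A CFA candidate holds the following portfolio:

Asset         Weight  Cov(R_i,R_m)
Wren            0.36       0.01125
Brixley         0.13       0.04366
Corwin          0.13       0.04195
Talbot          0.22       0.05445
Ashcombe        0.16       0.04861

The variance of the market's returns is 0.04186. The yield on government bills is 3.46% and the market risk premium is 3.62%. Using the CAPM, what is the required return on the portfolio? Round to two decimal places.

β_Wren = 0.01125 / 0.04186 = 0.2688
β_Brixley = 0.04366 / 0.04186 = 1.0430
β_Corwin = 0.04195 / 0.04186 = 1.0022
β_Talbot = 0.05445 / 0.04186 = 1.3008
β_Ashcombe = 0.04861 / 0.04186 = 1.1613
β_P = Σ w_i β_i = 0.36×0.2688 + 0.13×1.0430 + 0.13×1.0022 + 0.22×1.3008 + 0.16×1.1613 = 0.8346
E(R_P) = R_f + β_P × MRP = 3.46% + 0.8346 × 3.62% = 6.48%

6.48%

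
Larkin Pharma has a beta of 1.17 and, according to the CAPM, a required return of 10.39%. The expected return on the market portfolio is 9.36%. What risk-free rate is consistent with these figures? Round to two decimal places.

E(R) = R_f + β(E(R_m) − R_f) = R_f(1 − β) + β·E(R_m)
10.39% = R_f × (1 − 1.17) + 1.17 × 9.36%
10.39% = R_f × -0.17 + 10.9512%
R_f = (10.39% − 10.9512%) / -0.17 = 3.30%

3.30%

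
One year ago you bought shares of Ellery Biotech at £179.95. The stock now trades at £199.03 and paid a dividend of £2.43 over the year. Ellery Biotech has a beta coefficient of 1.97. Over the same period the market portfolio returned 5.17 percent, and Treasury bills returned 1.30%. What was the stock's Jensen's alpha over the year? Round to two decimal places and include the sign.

Realised HPR = (P1 + D1 − P0) / P0 = (199.03 + 2.43 − 179.95) / 179.95 = 21.51 / 179.95 = 11.9533%
MRP = 5.17% − 1.30% = 3.87%
CAPM required = R_f + β·MRP = 1.30% + 1.97 × 3.87% = 8.9239%
α = realised − required = 11.9533% − 8.9239% = +3.03%

+3.03%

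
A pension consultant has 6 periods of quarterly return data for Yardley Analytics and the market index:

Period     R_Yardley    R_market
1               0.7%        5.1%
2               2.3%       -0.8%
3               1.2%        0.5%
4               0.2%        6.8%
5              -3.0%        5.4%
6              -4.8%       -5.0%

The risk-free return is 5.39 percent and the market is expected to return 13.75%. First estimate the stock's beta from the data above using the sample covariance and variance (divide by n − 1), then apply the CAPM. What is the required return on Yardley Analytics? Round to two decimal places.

Mean R_i = (0.7 + 2.3 + 1.2 + 0.2 − 3.0 − 4.8) / 6 = -0.5667%
Mean R_m = (5.1 − 0.8 + 0.5 + 6.8 + 5.4 − 5.0) / 6 = 2.0000%
Σ(R_i − R̄_i)(R_m − R̄_m) = 18.2900  ⇒  Cov = 18.2900 / 5 = 3.6580
Σ(R_m − R̄_m)² = 103.3000  ⇒  Var(R_m) = 103.3000 / 5 = 20.6600
β = Cov / Var(R_m) = 3.6580 / 20.6600 = 0.1771
MRP = 13.75% − 5.39% = 8.36%
E(R) = R_f + β × MRP = 5.39% + 0.1771 × 8.36% = 6.87%

6.87%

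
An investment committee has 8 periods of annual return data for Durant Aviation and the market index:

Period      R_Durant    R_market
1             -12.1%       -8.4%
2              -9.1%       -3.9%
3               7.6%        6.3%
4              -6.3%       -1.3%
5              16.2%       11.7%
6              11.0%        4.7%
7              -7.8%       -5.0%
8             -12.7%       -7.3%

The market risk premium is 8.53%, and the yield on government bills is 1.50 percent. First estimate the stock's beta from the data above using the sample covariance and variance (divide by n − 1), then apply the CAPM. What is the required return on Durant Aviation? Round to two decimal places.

Mean R_i = (-12.1 − 9.1 + 7.6 − 6.3 + 16.2 + 11.0 − 7.8 − 12.7) / 8 = -1.6500%
Mean R_m = (-8.4 − 3.9 + 6.3 − 1.3 + 11.7 + 4.7 − 5.0 − 7.3) / 8 = -0.4000%
Σ(R_i − R̄_i)(R_m − R̄_m) = 560.8700  ⇒  Cov = 560.8700 / 7 = 80.1243
Σ(R_m − R̄_m)² = 363.1400  ⇒  Var(R_m) = 363.1400 / 7 = 51.8771
β = Cov / Var(R_m) = 80.1243 / 51.8771 = 1.5445
E(R) = R_f + β × MRP = 1.50% + 1.5445 × 8.53% = 14.67%

14.67%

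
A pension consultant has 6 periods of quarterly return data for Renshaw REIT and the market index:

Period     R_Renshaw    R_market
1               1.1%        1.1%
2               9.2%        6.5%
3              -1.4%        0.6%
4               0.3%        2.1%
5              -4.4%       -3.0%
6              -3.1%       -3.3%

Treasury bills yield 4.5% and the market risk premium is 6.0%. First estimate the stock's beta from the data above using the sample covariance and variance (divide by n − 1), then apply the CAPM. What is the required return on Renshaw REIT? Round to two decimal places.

Mean R_i = (1.1 + 9.2 − 1.4 + 0.3 − 4.4 − 3.1) / 6 = 0.2833%
Mean R_m = (1.1 + 6.5 + 0.6 + 2.1 − 3.0 − 3.3) / 6 = 0.6667%
Σ(R_i − R̄_i)(R_m − R̄_m) = 83.0967  ⇒  Cov = 83.0967 / 5 = 16.6193
Σ(R_m − R̄_m)² = 65.4533  ⇒  Var(R_m) = 65.4533 / 5 = 13.0907
β = Cov / Var(R_m) = 16.6193 / 13.0907 = 1.2696
E(R) = R_f + β × MRP = 4.5% + 1.2696 × 6.0% = 12.12%

12.12%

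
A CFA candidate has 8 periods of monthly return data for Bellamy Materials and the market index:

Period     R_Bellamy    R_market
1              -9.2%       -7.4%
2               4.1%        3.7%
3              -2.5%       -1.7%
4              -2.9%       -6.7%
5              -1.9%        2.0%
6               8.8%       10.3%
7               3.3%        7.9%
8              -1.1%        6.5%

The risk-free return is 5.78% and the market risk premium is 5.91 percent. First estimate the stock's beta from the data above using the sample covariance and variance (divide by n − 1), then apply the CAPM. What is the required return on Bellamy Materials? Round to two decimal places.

Mean R_i = (-9.2 + 4.1 − 2.5 − 2.9 − 1.9 + 8.8 + 3.3 − 1.1) / 8 = -0.1750%
Mean R_m = (-7.4 + 3.7 − 1.7 − 6.7 + 2.0 + 10.3 + 7.9 + 6.5) / 8 = 1.8250%
Σ(R_i − R̄_i)(R_m − R̄_m) = 215.2450  ⇒  Cov = 215.2450 / 7 = 30.7493
Σ(R_m − R̄_m)² = 304.3350  ⇒  Var(R_m) = 304.3350 / 7 = 43.4764
β = Cov / Var(R_m) = 30.7493 / 43.4764 = 0.7073
E(R) = R_f + β × MRP = 5.78% + 0.7073 × 5.91% = 9.96%

9.96%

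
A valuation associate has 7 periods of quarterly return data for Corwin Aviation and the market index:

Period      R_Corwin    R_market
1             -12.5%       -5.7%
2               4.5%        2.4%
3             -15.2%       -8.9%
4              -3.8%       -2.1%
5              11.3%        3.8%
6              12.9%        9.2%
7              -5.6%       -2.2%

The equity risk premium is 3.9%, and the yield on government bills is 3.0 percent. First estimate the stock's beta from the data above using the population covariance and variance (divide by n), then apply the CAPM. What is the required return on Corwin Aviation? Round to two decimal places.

9.88%

Mean R_i = (-12.5 + 4.5 − 15.2 − 3.8 + 11.3 + 12.9 − 5.6) / 7 = -1.2000%
Mean R_m = (-5.7 + 2.4 − 8.9 − 2.1 + 3.8 + 9.2 − 2.2) / 7 = -0.5000%
Σ(R_i − R̄_i)(R_m − R̄_m) = 395.0500  ⇒  Cov = 395.0500 / 7 = 56.4357
Σ(R_m − R̄_m)² = 224.0400  ⇒  Var(R_m) = 224.0400 / 7 = 32.0057
β = Cov / Var(R_m) = 56.4357 / 32.0057 = 1.7633
E(R) = R_f + β × MRP = 3.0% + 1.7633 × 3.9% = 9.88%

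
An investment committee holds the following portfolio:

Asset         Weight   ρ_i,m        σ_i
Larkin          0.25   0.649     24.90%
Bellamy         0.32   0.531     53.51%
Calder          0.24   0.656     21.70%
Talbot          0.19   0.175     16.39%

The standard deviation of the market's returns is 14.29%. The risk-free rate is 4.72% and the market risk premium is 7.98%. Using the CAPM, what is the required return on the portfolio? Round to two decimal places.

14.27%

β_Larkin = 0.649 × 24.90% / 14.29% = 1.1309
β_Bellamy = 0.531 × 53.51% / 14.29% = 1.9884
β_Calder = 0.656 × 21.70% / 14.29% = 0.9962
β_Talbot = 0.175 × 16.39% / 14.29% = 0.2007
β_P = Σ w_i β_i = 0.25×1.1309 + 0.32×1.9884 + 0.24×0.9962 + 0.19×0.2007 = 1.1962
E(R_P) = R_f + β_P × MRP = 4.72% + 1.1962 × 7.98% = 14.27%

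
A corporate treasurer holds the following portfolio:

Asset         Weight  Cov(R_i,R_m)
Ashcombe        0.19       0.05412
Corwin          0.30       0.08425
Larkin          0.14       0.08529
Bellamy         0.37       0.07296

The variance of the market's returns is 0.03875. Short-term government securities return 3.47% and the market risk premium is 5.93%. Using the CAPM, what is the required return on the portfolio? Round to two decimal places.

14.87%

β_Ashcombe = 0.05412 / 0.03875 = 1.3966
β_Corwin = 0.08425 / 0.03875 = 2.1742
β_Larkin = 0.08529 / 0.03875 = 2.2010
β_Bellamy = 0.07296 / 0.03875 = 1.8828
β_P = Σ w_i β_i = 0.19×1.3966 + 0.30×2.1742 + 0.14×2.2010 + 0.37×1.8828 = 1.9224
E(R_P) = R_f + β_P × MRP = 3.47% + 1.9224 × 5.93% = 14.87%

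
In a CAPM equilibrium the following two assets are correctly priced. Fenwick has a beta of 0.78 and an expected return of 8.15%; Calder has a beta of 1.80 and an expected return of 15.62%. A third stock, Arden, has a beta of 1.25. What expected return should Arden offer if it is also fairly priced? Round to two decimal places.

MRP (SML slope) = (15.62% − 8.15%) / (1.80 − 0.78) = 7.47% / 1.02 = 7.3235%
R_f (intercept) = 8.15% − 0.78 × 7.3235% = 2.4377%
E(R_Arden) = R_f + β × MRP = 2.4377% + 1.25 × 7.3235% = 11.59%

11.59%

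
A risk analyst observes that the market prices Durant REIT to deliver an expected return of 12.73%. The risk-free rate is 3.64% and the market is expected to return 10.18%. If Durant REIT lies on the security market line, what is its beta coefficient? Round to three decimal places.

1.390

MRP = 10.18% − 3.64% = 6.54%
β = (E(R) − R_f) / MRP = (12.73% − 3.64%) / 6.54% = 9.09% / 6.54% = 1.390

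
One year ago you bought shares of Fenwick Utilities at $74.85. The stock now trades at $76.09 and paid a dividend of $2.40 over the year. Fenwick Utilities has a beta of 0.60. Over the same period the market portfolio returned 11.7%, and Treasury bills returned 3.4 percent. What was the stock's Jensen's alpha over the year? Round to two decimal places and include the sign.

Realised HPR = (P1 + D1 − P0) / P0 = (76.09 + 2.40 − 74.85) / 74.85 = 3.64 / 74.85 = 4.8631%
MRP = 11.7% − 3.4% = 8.30%
CAPM required = R_f + β·MRP = 3.4% + 0.60 × 8.3% = 8.3800%
α = realised − required = 4.8631% − 8.3800% = -3.52%

-3.52%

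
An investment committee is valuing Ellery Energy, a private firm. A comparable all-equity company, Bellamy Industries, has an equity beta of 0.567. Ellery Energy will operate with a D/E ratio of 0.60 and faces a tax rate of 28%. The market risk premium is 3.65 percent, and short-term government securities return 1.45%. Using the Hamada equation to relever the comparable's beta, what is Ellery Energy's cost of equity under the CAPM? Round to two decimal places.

β_L = β_U × [1 + (1 − t)(D/E)] = 0.567 × [1 + (1 − 0.28) × 0.60]
    = 0.567 × [1 + 0.72 × 0.60] = 0.567 × 1.4320 = 0.8119
E(R) = R_f + β_L × MRP = 1.45% + 0.8119 × 3.65% = 4.41%

4.41%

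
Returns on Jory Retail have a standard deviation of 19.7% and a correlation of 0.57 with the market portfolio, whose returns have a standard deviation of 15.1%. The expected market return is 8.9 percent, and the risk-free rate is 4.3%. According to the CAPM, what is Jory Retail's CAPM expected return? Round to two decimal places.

β = ρ × σ_i / σ_m = 0.57 × 19.7% / 15.1% = 0.7436
MRP = 8.9% − 4.3% = 4.60%
E(R) = 4.3% + 0.7436 × 4.6% = 7.72%

7.72%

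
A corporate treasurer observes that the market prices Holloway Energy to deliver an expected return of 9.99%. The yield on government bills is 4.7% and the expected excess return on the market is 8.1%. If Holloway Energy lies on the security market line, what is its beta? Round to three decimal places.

0.653

β = (E(R) − R_f) / MRP = (9.99% − 4.7%) / 8.1% = 5.29% / 8.1% = 0.653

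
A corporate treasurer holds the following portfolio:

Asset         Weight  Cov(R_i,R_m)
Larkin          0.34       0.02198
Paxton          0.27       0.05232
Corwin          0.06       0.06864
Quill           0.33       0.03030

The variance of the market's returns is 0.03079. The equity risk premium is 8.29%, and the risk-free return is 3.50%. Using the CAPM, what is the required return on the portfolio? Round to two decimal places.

13.12%

β_Larkin = 0.02198 / 0.03079 = 0.7139
β_Paxton = 0.05232 / 0.03079 = 1.6993
β_Corwin = 0.06864 / 0.03079 = 2.2293
β_Quill = 0.03030 / 0.03079 = 0.9841
β_P = Σ w_i β_i = 0.34×0.7139 + 0.27×1.6993 + 0.06×2.2293 + 0.33×0.9841 = 1.1600
E(R_P) = R_f + β_P × MRP = 3.50% + 1.1600 × 8.29% = 13.12%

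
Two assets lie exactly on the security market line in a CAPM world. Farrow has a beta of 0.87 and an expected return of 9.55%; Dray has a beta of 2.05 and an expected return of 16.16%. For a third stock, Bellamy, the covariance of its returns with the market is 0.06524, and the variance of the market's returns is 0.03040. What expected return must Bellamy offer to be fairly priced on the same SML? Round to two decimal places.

16.70%

MRP = (16.16% − 9.55%) / (2.05 − 0.87) = 5.6017%
R_f = 9.55% − 0.87 × 5.6017% = 4.6765%
β_Bellamy = Cov / Var(R_m) = 0.06524 / 0.03040 = 2.1461
E(R_Bellamy) = R_f + β × MRP = 4.6765% + 2.1461 × 5.6017% = 16.70%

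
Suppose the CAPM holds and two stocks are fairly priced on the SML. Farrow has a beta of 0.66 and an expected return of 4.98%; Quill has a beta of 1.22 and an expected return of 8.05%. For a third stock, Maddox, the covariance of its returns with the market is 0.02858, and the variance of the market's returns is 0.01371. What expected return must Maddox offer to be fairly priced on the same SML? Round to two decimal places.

MRP = (8.05% − 4.98%) / (1.22 − 0.66) = 5.4821%
R_f = 4.98% − 0.66 × 5.4821% = 1.3618%
β_Maddox = Cov / Var(R_m) = 0.02858 / 0.01371 = 2.0846
E(R_Maddox) = R_f + β × MRP = 1.3618% + 2.0846 × 5.4821% = 12.79%

12.79%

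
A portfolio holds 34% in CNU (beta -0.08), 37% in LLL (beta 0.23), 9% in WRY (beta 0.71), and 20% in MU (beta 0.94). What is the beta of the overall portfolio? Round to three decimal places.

β_P = Σ w_i β_i = 0.34×-0.08 + 0.37×0.23 + 0.09×0.71 + 0.20×0.94 = 0.3098

0.310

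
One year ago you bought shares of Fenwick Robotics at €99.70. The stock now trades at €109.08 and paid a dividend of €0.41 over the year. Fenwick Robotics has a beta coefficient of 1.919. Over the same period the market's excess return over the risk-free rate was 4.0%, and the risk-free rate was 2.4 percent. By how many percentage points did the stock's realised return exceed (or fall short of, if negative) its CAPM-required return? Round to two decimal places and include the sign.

-0.26%

Realised HPR = (P1 + D1 − P0) / P0 = (109.08 + 0.41 − 99.70) / 99.70 = 9.79 / 99.70 = 9.8195%
CAPM required = R_f + β·MRP = 2.4% + 1.919 × 4.0% = 10.0760%
α = realised − required = 9.8195% − 10.0760% = -0.26%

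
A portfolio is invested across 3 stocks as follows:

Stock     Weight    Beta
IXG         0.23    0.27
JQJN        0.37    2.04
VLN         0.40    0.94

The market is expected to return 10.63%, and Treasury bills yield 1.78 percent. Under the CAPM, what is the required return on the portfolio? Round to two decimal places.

12.34%

β_P = Σ w_i β_i = 0.23×0.27 + 0.37×2.04 + 0.40×0.94 = 1.1929
MRP = 10.63% − 1.78% = 8.85%
E(R_P) = R_f + β_P × MRP = 1.78% + 1.1929 × 8.85% = 12.34%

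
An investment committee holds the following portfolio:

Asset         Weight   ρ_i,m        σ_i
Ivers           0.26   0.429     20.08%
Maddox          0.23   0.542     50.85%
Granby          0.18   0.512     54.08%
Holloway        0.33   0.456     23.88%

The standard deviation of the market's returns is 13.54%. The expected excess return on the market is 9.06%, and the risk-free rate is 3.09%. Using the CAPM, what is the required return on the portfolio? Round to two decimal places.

β_Ivers = 0.429 × 20.08% / 13.54% = 0.6362
β_Maddox = 0.542 × 50.85% / 13.54% = 2.0355
β_Granby = 0.512 × 54.08% / 13.54% = 2.0450
β_Holloway = 0.456 × 23.88% / 13.54% = 0.8042
β_P = Σ w_i β_i = 0.26×0.6362 + 0.23×2.0355 + 0.18×2.0450 + 0.33×0.8042 = 1.2671
E(R_P) = R_f + β_P × MRP = 3.09% + 1.2671 × 9.06% = 14.57%

14.57%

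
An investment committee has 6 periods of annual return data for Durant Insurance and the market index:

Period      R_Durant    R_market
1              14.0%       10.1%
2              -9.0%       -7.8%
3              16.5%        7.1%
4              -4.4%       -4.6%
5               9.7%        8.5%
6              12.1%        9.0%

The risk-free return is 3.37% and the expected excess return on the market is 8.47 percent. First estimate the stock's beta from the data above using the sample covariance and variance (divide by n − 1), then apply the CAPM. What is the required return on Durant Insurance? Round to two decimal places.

14.37%

Mean R_i = (14.0 − 9.0 + 16.5 − 4.4 + 9.7 + 12.1) / 6 = 6.4833%
Mean R_m = (10.1 − 7.8 + 7.1 − 4.6 + 8.5 + 9.0) / 6 = 3.7167%
Σ(R_i − R̄_i)(R_m − R̄_m) = 395.7617  ⇒  Cov = 395.7617 / 5 = 79.1523
Σ(R_m − R̄_m)² = 304.7883  ⇒  Var(R_m) = 304.7883 / 5 = 60.9577
β = Cov / Var(R_m) = 79.1523 / 60.9577 = 1.2985
E(R) = R_f + β × MRP = 3.37% + 1.2985 × 8.47% = 14.37%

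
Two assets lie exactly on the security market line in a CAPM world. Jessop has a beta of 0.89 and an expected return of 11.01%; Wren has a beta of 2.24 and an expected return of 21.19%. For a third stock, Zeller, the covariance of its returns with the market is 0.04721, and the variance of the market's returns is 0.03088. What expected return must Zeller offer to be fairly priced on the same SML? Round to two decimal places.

15.83%

MRP = (21.19% − 11.01%) / (2.24 − 0.89) = 7.5407%
R_f = 11.01% − 0.89 × 7.5407% = 4.2988%
β_Zeller = Cov / Var(R_m) = 0.04721 / 0.03088 = 1.5288
E(R_Zeller) = R_f + β × MRP = 4.2988% + 1.5288 × 7.5407% = 15.83%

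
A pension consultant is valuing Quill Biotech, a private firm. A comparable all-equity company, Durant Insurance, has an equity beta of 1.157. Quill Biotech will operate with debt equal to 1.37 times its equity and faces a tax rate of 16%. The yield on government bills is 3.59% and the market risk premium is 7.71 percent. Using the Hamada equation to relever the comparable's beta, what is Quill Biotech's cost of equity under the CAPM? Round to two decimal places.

22.78%

β_L = β_U × [1 + (1 − t)(D/E)] = 1.157 × [1 + (1 − 0.16) × 1.37]
    = 1.157 × [1 + 0.84 × 1.37] = 1.157 × 2.1508 = 2.4885
E(R) = R_f + β_L × MRP = 3.59% + 2.4885 × 7.71% = 22.78%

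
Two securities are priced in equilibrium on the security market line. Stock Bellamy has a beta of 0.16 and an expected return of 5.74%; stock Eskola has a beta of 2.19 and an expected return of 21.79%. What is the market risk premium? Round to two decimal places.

Both satisfy E(R) = R_f + β·MRP, so the slope of the SML is
MRP = (21.79% − 5.74%) / (2.19 − 0.16) = 16.05% / 2.03 = 7.9064%

7.91%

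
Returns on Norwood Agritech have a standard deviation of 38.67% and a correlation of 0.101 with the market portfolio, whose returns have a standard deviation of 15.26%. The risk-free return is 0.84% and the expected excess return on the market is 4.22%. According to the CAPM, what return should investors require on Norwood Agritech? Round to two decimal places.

1.92%

β = ρ × σ_i / σ_m = 0.101 × 38.67% / 15.26% = 0.2559
E(R) = 0.84% + 0.2559 × 4.22% = 1.92%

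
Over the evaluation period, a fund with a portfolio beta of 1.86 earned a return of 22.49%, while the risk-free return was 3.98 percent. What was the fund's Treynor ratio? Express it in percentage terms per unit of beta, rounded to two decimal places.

9.95%

Treynor = (R_P − R_f) / β_P = (22.49% − 3.98%) / 1.8600 = 18.51% / 1.8600 = 9.95%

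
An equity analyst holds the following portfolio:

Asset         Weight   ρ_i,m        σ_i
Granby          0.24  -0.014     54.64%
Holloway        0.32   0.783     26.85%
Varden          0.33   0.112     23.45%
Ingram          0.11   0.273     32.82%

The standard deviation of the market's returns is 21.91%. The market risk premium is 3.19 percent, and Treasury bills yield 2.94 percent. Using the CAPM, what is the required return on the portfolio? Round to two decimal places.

β_Granby = -0.014 × 54.64% / 21.91% = -0.0349
β_Holloway = 0.783 × 26.85% / 21.91% = 0.9595
β_Varden = 0.112 × 23.45% / 21.91% = 0.1199
β_Ingram = 0.273 × 32.82% / 21.91% = 0.4089
β_P = Σ w_i β_i = 0.24×-0.0349 + 0.32×0.9595 + 0.33×0.1199 + 0.11×0.4089 = 0.3832
E(R_P) = R_f + β_P × MRP = 2.94% + 0.3832 × 3.19% = 4.16%

4.16%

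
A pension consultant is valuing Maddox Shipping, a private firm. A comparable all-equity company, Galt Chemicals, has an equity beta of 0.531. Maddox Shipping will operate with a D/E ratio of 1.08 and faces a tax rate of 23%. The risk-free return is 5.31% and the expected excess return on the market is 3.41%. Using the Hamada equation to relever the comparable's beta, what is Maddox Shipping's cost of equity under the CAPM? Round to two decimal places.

8.63%

β_L = β_U × [1 + (1 − t)(D/E)] = 0.531 × [1 + (1 − 0.23) × 1.08]
    = 0.531 × [1 + 0.77 × 1.08] = 0.531 × 1.8316 = 0.9726
E(R) = R_f + β_L × MRP = 5.31% + 0.9726 × 3.41% = 8.63%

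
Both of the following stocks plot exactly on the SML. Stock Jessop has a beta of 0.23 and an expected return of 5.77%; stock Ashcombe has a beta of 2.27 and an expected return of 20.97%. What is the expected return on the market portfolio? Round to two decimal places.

11.51%

Both satisfy E(R) = R_f + β·MRP, so the slope of the SML is
MRP = (20.97% − 5.77%) / (2.27 − 0.23) = 15.20% / 2.04 = 7.4510%
R_f = E(R_Jessop) − β_Jessop·MRP = 5.77% − 0.23 × 7.4510% = 4.0563%
E(R_m) = R_f + MRP = 4.0563% + 7.4510% = 11.51%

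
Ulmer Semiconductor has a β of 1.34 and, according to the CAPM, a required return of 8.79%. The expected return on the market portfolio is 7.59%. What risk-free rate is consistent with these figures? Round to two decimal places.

E(R) = R_f + β(E(R_m) − R_f) = R_f(1 − β) + β·E(R_m)
8.79% = R_f × (1 − 1.34) + 1.34 × 7.59%
8.79% = R_f × -0.34 + 10.1706%
R_f = (8.79% − 10.1706%) / -0.34 = 4.06%

4.06%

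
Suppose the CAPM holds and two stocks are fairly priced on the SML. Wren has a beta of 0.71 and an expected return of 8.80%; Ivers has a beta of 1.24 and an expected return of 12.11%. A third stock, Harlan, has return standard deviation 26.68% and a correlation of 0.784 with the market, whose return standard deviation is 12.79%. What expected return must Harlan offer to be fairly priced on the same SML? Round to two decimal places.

14.58%

MRP = (12.11% − 8.80%) / (1.24 − 0.71) = 6.2453%
R_f = 8.80% − 0.71 × 6.2453% = 4.3658%
β_Harlan = ρ·σ_i/σ_m = 0.784 × 26.68 / 12.79 = 1.6354
E(R_Harlan) = R_f + β × MRP = 4.3658% + 1.6354 × 6.2453% = 14.58%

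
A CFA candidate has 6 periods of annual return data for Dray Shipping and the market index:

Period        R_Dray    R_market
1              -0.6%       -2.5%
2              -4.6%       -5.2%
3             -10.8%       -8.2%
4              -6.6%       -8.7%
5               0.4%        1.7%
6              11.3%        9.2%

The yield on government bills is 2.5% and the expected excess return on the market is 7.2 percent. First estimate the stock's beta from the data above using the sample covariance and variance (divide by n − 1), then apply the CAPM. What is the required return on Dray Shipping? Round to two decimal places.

Mean R_i = (-0.6 − 4.6 − 10.8 − 6.6 + 0.4 + 11.3) / 6 = -1.8167%
Mean R_m = (-2.5 − 5.2 − 8.2 − 8.7 + 1.7 + 9.2) / 6 = -2.2833%
Σ(R_i − R̄_i)(R_m − R̄_m) = 251.1517  ⇒  Cov = 251.1517 / 5 = 50.2303
Σ(R_m − R̄_m)² = 232.4683  ⇒  Var(R_m) = 232.4683 / 5 = 46.4937
β = Cov / Var(R_m) = 50.2303 / 46.4937 = 1.0804
E(R) = R_f + β × MRP = 2.5% + 1.0804 × 7.2% = 10.28%

10.28%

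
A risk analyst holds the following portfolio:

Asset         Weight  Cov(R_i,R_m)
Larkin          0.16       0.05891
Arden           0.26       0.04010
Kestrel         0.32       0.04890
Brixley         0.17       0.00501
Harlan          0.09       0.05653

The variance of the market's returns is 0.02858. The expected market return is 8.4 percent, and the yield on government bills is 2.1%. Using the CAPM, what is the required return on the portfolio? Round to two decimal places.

β_Larkin = 0.05891 / 0.02858 = 2.0612
β_Arden = 0.04010 / 0.02858 = 1.4031
β_Kestrel = 0.04890 / 0.02858 = 1.7110
β_Brixley = 0.00501 / 0.02858 = 0.1753
β_Harlan = 0.05653 / 0.02858 = 1.9780
β_P = Σ w_i β_i = 0.16×2.0612 + 0.26×1.4031 + 0.32×1.7110 + 0.17×0.1753 + 0.09×1.9780 = 1.4499
MRP = 8.4% − 2.1% = 6.30%
E(R_P) = R_f + β_P × MRP = 2.1% + 1.4499 × 6.3% = 11.23%

11.23%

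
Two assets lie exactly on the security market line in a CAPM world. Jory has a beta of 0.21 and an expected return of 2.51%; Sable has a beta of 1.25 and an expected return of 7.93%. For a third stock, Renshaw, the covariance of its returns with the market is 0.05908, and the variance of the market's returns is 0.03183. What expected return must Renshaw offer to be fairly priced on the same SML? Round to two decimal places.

MRP = (7.93% − 2.51%) / (1.25 − 0.21) = 5.2115%
R_f = 2.51% − 0.21 × 5.2115% = 1.4156%
β_Renshaw = Cov / Var(R_m) = 0.05908 / 0.03183 = 1.8561
E(R_Renshaw) = R_f + β × MRP = 1.4156% + 1.8561 × 5.2115% = 11.09%

11.09%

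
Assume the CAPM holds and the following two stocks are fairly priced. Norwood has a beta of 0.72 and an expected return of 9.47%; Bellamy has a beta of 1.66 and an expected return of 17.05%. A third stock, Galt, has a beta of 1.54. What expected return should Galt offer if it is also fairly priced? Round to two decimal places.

16.08%

MRP (SML slope) = (17.05% − 9.47%) / (1.66 − 0.72) = 7.58% / 0.94 = 8.0638%
R_f (intercept) = 9.47% − 0.72 × 8.0638% = 3.6641%
E(R_Galt) = R_f + β × MRP = 3.6641% + 1.54 × 8.0638% = 16.08%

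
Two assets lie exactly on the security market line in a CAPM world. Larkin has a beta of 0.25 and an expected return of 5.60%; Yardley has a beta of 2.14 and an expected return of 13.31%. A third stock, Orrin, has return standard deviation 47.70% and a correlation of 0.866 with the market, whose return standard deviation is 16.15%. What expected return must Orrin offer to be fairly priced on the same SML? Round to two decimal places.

15.01%

MRP = (13.31% − 5.60%) / (2.14 − 0.25) = 4.0794%
R_f = 5.60% − 0.25 × 4.0794% = 4.5802%
β_Orrin = ρ·σ_i/σ_m = 0.866 × 47.70 / 16.15 = 2.5578
E(R_Orrin) = R_f + β × MRP = 4.5802% + 2.5578 × 4.0794% = 15.01%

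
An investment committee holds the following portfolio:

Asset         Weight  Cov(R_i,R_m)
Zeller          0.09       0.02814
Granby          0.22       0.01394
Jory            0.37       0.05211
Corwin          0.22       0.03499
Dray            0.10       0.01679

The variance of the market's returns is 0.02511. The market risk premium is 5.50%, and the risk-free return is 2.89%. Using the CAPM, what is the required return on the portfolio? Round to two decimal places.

β_Zeller = 0.02814 / 0.02511 = 1.1207
β_Granby = 0.01394 / 0.02511 = 0.5552
β_Jory = 0.05211 / 0.02511 = 2.0753
β_Corwin = 0.03499 / 0.02511 = 1.3935
β_Dray = 0.01679 / 0.02511 = 0.6687
β_P = Σ w_i β_i = 0.09×1.1207 + 0.22×0.5552 + 0.37×2.0753 + 0.22×1.3935 + 0.10×0.6687 = 1.3643
E(R_P) = R_f + β_P × MRP = 2.89% + 1.3643 × 5.50% = 10.39%

10.39%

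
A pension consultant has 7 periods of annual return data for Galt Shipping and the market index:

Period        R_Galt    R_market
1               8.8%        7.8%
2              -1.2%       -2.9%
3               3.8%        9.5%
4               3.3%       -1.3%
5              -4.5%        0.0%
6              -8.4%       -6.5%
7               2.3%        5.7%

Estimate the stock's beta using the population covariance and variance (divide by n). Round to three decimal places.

0.767

Mean R_i = (8.8 − 1.2 + 3.8 + 3.3 − 4.5 − 8.4 + 2.3) / 7 = 0.5857%
Mean R_m = (7.8 − 2.9 + 9.5 − 1.3 + 0.0 − 6.5 + 5.7) / 7 = 1.7571%
Σ(R_i − R̄_i)(R_m − R̄_m) = 164.4357  ⇒  Cov = 164.4357 / 7 = 23.4908
Σ(R_m − R̄_m)² = 214.3171  ⇒  Var(R_m) = 214.3171 / 7 = 30.6167
β = Cov / Var(R_m) = 23.4908 / 30.6167 = 0.7673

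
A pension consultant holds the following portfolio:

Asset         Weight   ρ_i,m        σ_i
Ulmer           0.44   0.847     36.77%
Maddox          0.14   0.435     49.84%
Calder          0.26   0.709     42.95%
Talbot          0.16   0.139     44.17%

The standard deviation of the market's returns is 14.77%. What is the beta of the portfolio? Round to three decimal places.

1.736

β_Ulmer = 0.847 × 36.77% / 14.77% = 2.1086
β_Maddox = 0.435 × 49.84% / 14.77% = 1.4679
β_Calder = 0.709 × 42.95% / 14.77% = 2.0617
β_Talbot = 0.139 × 44.17% / 14.77% = 0.4157
β_P = Σ w_i β_i = 0.44×2.1086 + 0.14×1.4679 + 0.26×2.0617 + 0.16×0.4157 = 1.7358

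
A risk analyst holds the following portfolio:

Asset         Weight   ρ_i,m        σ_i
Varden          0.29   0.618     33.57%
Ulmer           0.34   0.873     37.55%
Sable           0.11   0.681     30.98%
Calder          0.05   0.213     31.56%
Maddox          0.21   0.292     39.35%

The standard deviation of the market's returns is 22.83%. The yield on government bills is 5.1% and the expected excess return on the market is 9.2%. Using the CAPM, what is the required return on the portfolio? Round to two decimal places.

β_Varden = 0.618 × 33.57% / 22.83% = 0.9087
β_Ulmer = 0.873 × 37.55% / 22.83% = 1.4359
β_Sable = 0.681 × 30.98% / 22.83% = 0.9241
β_Calder = 0.213 × 31.56% / 22.83% = 0.2944
β_Maddox = 0.292 × 39.35% / 22.83% = 0.5033
β_P = Σ w_i β_i = 0.29×0.9087 + 0.34×1.4359 + 0.11×0.9241 + 0.05×0.2944 + 0.21×0.5033 = 0.9738
E(R_P) = R_f + β_P × MRP = 5.1% + 0.9738 × 9.2% = 14.06%

14.06%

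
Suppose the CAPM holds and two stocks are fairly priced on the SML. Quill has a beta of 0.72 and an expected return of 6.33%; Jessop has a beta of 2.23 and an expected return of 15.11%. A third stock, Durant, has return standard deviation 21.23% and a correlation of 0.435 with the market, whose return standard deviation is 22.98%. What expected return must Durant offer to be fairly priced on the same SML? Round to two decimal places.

4.48%

MRP = (15.11% − 6.33%) / (2.23 − 0.72) = 5.8146%
R_f = 6.33% − 0.72 × 5.8146% = 2.1435%
β_Durant = ρ·σ_i/σ_m = 0.435 × 21.23 / 22.98 = 0.4019
E(R_Durant) = R_f + β × MRP = 2.1435% + 0.4019 × 5.8146% = 4.48%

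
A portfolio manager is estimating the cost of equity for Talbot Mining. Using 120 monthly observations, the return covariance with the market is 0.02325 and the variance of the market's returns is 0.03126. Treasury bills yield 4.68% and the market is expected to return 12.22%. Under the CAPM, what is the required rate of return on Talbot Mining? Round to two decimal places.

β = Cov(R_i, R_m) / Var(R_m) = 0.02325 / 0.03126 = 0.7438
MRP = 12.22% − 4.68% = 7.54%
E(R) = R_f + β × MRP = 4.68% + 0.7438 × 7.54% = 10.29%

10.29%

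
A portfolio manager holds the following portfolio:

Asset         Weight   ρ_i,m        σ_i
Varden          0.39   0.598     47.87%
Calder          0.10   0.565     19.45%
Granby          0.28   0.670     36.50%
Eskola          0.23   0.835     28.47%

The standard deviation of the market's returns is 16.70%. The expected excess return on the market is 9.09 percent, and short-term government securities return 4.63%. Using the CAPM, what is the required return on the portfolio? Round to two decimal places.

β_Varden = 0.598 × 47.87% / 16.70% = 1.7141
β_Calder = 0.565 × 19.45% / 16.70% = 0.6580
β_Granby = 0.670 × 36.50% / 16.70% = 1.4644
β_Eskola = 0.835 × 28.47% / 16.70% = 1.4235
β_P = Σ w_i β_i = 0.39×1.7141 + 0.10×0.6580 + 0.28×1.4644 + 0.23×1.4235 = 1.4717
E(R_P) = R_f + β_P × MRP = 4.63% + 1.4717 × 9.09% = 18.01%

18.01%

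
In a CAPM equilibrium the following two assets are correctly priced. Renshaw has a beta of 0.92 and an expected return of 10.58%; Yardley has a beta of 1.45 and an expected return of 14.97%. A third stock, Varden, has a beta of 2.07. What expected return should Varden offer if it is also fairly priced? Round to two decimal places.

MRP (SML slope) = (14.97% − 10.58%) / (1.45 − 0.92) = 4.39% / 0.53 = 8.2830%
R_f (intercept) = 10.58% − 0.92 × 8.2830% = 2.9596%
E(R_Varden) = R_f + β × MRP = 2.9596% + 2.07 × 8.2830% = 20.11%

20.11%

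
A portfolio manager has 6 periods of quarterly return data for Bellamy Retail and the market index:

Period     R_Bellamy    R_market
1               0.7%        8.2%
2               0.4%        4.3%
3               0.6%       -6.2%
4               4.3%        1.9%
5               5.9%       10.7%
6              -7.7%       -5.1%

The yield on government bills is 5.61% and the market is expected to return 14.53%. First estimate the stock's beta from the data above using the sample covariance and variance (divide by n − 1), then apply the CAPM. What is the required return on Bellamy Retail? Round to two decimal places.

9.56%

Mean R_i = (0.7 + 0.4 + 0.6 + 4.3 + 5.9 − 7.7) / 6 = 0.7000%
Mean R_m = (8.2 + 4.3 − 6.2 + 1.9 + 10.7 − 5.1) / 6 = 2.3000%
Σ(R_i − R̄_i)(R_m − R̄_m) = 104.6500  ⇒  Cov = 104.6500 / 5 = 20.9300
Σ(R_m − R̄_m)² = 236.5400  ⇒  Var(R_m) = 236.5400 / 5 = 47.3080
β = Cov / Var(R_m) = 20.9300 / 47.3080 = 0.4424
MRP = 14.53% − 5.61% = 8.92%
E(R) = R_f + β × MRP = 5.61% + 0.4424 × 8.92% = 9.56%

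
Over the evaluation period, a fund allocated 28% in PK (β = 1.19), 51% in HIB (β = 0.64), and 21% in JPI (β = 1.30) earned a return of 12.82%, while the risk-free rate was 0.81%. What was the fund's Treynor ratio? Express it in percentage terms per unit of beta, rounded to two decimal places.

12.88%

β_P = 0.28×1.19 + 0.51×0.64 + 0.21×1.30 = 0.9326
Treynor = (R_P − R_f) / β_P = (12.82% − 0.81%) / 0.9326 = 12.01% / 0.9326 = 12.88%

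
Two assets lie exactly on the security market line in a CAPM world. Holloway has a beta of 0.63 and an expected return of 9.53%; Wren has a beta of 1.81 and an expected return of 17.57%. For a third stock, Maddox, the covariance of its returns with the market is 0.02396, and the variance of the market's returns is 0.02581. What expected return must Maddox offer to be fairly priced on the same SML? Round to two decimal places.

11.56%

MRP = (17.57% − 9.53%) / (1.81 − 0.63) = 6.8136%
R_f = 9.53% − 0.63 × 6.8136% = 5.2374%
β_Maddox = Cov / Var(R_m) = 0.02396 / 0.02581 = 0.9283
E(R_Maddox) = R_f + β × MRP = 5.2374% + 0.9283 × 6.8136% = 11.56%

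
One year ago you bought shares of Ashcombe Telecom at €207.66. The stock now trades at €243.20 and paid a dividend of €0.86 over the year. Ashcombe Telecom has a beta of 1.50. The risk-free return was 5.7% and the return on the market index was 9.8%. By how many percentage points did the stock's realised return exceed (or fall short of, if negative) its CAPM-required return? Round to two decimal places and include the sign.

+5.68%

Realised HPR = (P1 + D1 − P0) / P0 = (243.20 + 0.86 − 207.66) / 207.66 = 36.40 / 207.66 = 17.5287%
MRP = 9.8% − 5.7% = 4.10%
CAPM required = R_f + β·MRP = 5.7% + 1.50 × 4.1% = 11.8500%
α = realised − required = 17.5287% − 11.8500% = +5.68%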